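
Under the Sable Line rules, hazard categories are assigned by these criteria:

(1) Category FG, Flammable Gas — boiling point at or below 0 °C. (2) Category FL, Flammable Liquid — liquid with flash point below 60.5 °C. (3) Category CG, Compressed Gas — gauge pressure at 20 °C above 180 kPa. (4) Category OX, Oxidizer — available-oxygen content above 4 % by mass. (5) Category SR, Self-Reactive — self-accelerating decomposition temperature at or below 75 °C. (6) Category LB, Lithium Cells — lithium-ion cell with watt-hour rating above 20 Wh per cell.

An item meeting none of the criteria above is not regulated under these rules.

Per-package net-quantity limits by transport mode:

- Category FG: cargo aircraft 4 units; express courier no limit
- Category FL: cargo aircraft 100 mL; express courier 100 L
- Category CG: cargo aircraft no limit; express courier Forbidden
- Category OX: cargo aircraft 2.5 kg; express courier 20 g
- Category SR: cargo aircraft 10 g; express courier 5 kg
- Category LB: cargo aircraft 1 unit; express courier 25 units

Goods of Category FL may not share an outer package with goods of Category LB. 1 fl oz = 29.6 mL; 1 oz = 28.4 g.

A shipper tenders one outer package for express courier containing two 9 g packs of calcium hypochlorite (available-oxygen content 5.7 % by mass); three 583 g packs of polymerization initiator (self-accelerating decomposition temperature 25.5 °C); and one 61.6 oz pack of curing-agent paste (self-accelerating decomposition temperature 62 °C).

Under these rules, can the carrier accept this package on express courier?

Yes

The calcium hypochlorite has available-oxygen content 5.7 % by mass, which is > 4 % by mass, so it is Category OX (Oxidizer).
Polymerization initiator: self-accelerating decomposition temperature 25.5 °C ≤ 75 °C → Category SR (Self-Reactive).
Curing-agent paste: self-accelerating decomposition temperature 62 °C ≤ 75 °C → Category SR (Self-Reactive).
Category SR net quantity: (three 583 g packs = 1.749 kg) + (one 61.6 oz pack = 1749.44 g) = 3498.44 g.
That is within the Category SR express courier limit of 5 kg.
Category OX quantity: two 9 g packs = 18 g.
That is within the Category OX express courier limit of 20 g.
The segregation rule (Category FL with Category LB) does not apply to Category SR with Category OX.
Every hazard category is within its express courier limit and no segregation rule is violated.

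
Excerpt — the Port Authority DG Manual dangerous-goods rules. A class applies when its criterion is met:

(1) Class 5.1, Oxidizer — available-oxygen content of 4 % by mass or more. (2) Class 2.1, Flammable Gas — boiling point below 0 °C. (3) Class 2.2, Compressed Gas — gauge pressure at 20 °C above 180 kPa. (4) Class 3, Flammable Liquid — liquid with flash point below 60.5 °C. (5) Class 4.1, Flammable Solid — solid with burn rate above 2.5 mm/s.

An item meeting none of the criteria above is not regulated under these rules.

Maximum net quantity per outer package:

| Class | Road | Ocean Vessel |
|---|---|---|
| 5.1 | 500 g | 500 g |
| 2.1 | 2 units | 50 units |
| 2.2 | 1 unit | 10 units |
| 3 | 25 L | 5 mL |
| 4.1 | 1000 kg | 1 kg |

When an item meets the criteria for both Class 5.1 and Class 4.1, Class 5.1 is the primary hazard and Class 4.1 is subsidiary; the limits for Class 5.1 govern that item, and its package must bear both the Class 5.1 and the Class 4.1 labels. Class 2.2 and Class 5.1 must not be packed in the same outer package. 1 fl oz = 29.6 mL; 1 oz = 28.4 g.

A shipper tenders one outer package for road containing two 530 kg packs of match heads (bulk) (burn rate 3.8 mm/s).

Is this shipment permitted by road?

Burn rate 3.8 mm/s meets the Class 4.1 criterion (Flammable Solid), so the match heads (bulk) are Class 4.1.
Class 4.1 quantity: two 530 kg packs = 1060 kg.
1060 kg exceeds the road limit of 1000 kg for Class 4.1.

No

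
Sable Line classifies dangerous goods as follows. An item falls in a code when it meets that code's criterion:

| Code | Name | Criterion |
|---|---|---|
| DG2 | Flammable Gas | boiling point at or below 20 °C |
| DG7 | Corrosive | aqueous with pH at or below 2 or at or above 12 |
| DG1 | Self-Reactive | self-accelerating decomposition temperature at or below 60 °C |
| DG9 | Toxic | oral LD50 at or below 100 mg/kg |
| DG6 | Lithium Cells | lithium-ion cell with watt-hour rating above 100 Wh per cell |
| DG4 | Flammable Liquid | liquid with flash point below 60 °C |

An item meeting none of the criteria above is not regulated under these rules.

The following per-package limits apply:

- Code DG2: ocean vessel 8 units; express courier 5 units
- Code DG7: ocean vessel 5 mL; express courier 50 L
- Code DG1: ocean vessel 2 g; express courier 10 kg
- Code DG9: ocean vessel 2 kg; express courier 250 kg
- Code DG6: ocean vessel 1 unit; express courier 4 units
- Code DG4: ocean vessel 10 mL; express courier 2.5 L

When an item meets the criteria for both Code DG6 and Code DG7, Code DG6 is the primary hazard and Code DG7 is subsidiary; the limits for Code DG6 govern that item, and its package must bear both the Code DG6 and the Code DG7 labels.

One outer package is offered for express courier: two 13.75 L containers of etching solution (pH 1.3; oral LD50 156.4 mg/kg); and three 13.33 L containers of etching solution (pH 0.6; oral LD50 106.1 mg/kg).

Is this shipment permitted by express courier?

The etching solution has pH 1.3, which is ≤ 2, so it is Code DG7 (Corrosive).
pH 0.6 meets the Code DG7 criterion (Corrosive), so the etching solution is Code DG7.
Code DG7 net quantity: (two 13.75 L containers = 27.5 L) + (three 13.33 L containers = 39.99 L) = 67.49 L.
67.49 L exceeds the express courier limit of 50 L for Code DG7.

No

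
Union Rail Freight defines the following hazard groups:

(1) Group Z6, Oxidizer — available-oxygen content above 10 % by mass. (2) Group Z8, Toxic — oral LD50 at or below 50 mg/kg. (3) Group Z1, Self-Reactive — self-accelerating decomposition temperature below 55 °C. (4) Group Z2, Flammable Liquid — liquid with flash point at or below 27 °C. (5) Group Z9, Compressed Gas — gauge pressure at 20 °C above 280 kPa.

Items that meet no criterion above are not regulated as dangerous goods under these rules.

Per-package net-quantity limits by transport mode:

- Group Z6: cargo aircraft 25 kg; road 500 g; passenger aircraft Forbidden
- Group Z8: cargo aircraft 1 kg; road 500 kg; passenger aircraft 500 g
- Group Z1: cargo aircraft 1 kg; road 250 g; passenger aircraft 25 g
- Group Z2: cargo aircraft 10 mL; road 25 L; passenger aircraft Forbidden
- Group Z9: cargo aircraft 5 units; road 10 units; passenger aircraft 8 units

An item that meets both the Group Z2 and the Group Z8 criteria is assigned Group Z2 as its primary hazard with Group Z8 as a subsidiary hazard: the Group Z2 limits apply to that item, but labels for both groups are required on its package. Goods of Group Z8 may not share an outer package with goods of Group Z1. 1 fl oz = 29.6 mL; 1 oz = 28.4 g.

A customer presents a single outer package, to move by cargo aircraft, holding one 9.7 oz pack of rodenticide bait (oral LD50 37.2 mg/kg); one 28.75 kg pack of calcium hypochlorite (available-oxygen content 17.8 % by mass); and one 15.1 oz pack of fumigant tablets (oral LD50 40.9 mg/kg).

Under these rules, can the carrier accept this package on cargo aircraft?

No

The rodenticide bait has oral LD50 37.2 mg/kg, which is ≤ 50 mg/kg, so it is Group Z8 (Toxic).
With available-oxygen content 17.8 % by mass (> 10 % by mass), the calcium hypochlorite falls in Group Z6.
Oral LD50 40.9 mg/kg meets the Group Z8 criterion (Toxic), so the fumigant tablets are Group Z8.
Group Z8 net quantity: (one 9.7 oz pack = 275.48 g) + (one 15.1 oz pack = 428.84 g) = 704.32 g.
That is within the Group Z8 cargo aircraft limit of 1 kg.
Group Z6 quantity: 28.75 kg.
28.75 kg exceeds the cargo aircraft limit of 25 kg for Group Z6.
The segregation rule (Group Z8 with Group Z1) does not apply to Group Z8 with Group Z6.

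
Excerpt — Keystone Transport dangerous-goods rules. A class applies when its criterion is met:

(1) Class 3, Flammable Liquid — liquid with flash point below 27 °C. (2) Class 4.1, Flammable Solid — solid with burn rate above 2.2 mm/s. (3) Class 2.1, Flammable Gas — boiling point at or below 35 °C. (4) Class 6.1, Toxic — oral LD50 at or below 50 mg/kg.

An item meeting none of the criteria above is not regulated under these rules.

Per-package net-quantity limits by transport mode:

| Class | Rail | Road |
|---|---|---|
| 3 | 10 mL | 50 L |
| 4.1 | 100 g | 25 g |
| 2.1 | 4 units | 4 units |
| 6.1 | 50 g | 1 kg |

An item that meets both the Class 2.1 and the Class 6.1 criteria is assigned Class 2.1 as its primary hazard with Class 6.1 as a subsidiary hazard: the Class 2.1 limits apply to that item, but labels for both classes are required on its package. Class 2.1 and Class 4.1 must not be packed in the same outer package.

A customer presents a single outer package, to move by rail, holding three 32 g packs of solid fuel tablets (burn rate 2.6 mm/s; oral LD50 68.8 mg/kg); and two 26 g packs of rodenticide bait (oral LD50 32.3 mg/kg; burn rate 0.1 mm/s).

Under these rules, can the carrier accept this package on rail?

The solid fuel tablets have burn rate 2.6 mm/s, which is > 2.2 mm/s, so they are Class 4.1 (Flammable Solid).
Rodenticide bait: oral LD50 32.3 mg/kg ≤ 50 mg/kg → Class 6.1 (Toxic).
Class 4.1 quantity: three 32 g packs = 96 g.
96 g is within the rail limit of 100 g for Class 4.1.
Class 6.1 quantity: two 26 g packs = 52 g.
That exceeds the Class 6.1 rail limit of 50 g.
The segregation rule (Class 2.1 with Class 4.1) does not apply to Class 4.1 with Class 6.1.

No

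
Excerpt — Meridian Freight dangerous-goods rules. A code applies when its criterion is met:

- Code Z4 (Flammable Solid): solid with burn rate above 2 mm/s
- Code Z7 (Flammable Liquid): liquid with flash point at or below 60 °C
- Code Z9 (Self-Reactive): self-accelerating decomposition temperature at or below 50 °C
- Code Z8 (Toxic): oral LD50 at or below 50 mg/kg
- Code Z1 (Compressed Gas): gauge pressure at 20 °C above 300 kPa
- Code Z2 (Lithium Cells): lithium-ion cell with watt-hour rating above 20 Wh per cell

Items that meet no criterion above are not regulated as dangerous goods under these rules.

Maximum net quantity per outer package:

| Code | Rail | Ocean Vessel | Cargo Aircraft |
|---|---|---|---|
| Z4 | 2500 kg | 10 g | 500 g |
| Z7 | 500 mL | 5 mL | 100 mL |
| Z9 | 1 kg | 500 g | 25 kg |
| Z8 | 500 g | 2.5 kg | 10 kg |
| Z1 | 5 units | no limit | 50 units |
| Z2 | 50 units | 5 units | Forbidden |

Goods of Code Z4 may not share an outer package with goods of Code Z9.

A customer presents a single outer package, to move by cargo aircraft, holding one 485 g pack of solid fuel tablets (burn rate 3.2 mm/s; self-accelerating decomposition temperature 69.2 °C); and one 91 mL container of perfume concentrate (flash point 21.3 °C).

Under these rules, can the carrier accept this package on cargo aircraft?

Yes

Solid fuel tablets: burn rate 3.2 mm/s > 2 mm/s → Code Z4 (Flammable Solid).
The perfume concentrate has flash point 21.3 °C, which is ≤ 60 °C, so it is Code Z7 (Flammable Liquid).
Code Z4 quantity: 485 g.
485 g ≤ 500 g (cargo aircraft limit, Code Z4) — within limit.
Code Z7 quantity: 91 mL.
That is within the Code Z7 cargo aircraft limit of 100 mL.
The segregation rule (Code Z4 with Code Z9) does not apply to Code Z4 with Code Z7.
Every hazard code is within its cargo aircraft limit and no segregation rule is violated.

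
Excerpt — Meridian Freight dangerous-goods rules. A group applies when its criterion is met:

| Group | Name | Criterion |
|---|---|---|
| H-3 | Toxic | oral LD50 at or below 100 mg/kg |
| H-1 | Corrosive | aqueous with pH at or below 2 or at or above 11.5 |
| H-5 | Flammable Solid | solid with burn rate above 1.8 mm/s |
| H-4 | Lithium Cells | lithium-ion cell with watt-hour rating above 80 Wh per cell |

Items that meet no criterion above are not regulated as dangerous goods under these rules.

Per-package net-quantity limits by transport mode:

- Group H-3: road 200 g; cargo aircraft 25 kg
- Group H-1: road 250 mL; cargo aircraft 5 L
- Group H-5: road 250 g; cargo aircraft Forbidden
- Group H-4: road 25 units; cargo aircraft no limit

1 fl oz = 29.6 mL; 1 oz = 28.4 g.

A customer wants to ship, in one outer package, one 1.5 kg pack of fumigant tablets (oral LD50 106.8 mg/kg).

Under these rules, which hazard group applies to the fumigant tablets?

Not regulated

oral LD50 106.8 mg/kg is not below 100 mg/kg, so Group H-3 does not apply.
No criterion is met, so the item is not regulated.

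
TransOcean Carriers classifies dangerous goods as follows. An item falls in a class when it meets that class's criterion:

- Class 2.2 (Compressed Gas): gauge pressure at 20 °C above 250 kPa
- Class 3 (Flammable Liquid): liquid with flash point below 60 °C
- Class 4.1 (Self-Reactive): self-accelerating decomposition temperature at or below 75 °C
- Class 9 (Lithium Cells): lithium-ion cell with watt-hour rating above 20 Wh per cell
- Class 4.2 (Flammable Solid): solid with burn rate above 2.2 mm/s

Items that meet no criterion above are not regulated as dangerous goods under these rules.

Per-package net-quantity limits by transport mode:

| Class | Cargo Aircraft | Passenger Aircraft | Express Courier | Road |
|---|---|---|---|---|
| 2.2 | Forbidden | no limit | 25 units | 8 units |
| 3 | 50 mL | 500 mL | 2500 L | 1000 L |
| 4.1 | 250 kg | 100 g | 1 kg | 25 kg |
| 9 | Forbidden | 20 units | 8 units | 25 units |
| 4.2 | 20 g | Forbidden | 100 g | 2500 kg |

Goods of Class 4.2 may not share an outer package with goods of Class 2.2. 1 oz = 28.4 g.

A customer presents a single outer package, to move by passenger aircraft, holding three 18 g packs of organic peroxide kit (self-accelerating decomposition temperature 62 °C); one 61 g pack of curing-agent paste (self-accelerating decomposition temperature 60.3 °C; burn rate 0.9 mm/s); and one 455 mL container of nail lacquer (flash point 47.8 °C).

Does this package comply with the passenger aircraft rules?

Organic peroxide kit: self-accelerating decomposition temperature 62 °C ≤ 75 °C → Class 4.1 (Self-Reactive).
The curing-agent paste has self-accelerating decomposition temperature 60.3 °C, which is ≤ 75 °C, so it is Class 4.1 (Self-Reactive).
Nail lacquer: flash point 47.8 °C < 60 °C → Class 3 (Flammable Liquid).
Total Class 4.1: (three 18 g packs = 54 g) + 61 g = 115 g.
That exceeds the Class 4.1 passenger aircraft limit of 100 g.
Class 3 quantity: 455 mL.
455 mL is within the passenger aircraft limit of 500 mL for Class 3.
The segregation rule (Class 4.2 with Class 2.2) does not apply to Class 4.1 with Class 3.

No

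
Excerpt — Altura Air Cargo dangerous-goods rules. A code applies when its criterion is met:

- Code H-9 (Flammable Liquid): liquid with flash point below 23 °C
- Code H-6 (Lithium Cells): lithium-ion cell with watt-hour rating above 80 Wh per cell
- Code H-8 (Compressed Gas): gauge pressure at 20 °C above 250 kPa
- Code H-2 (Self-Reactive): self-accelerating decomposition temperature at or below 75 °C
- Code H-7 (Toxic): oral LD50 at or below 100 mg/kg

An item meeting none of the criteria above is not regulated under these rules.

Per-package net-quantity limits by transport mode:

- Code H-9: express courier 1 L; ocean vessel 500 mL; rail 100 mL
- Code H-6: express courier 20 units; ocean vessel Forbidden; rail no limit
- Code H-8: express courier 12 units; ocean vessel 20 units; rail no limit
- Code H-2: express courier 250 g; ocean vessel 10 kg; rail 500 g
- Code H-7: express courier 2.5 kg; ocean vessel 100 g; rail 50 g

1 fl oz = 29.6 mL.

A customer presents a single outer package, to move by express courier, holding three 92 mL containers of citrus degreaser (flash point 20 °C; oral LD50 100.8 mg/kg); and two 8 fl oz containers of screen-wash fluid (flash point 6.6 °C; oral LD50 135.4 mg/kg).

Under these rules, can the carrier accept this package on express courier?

The citrus degreaser has flash point 20 °C, which is < 23 °C, so it is Code H-9 (Flammable Liquid).
The screen-wash fluid has flash point 6.6 °C, which is < 23 °C, so it is Code H-9 (Flammable Liquid).
Total Code H-9: (three 92 mL containers = 276 mL) + (two 8 fl oz containers = 473.6 mL) = 749.6 mL.
That is within the Code H-9 express courier limit of 1 L.

Yes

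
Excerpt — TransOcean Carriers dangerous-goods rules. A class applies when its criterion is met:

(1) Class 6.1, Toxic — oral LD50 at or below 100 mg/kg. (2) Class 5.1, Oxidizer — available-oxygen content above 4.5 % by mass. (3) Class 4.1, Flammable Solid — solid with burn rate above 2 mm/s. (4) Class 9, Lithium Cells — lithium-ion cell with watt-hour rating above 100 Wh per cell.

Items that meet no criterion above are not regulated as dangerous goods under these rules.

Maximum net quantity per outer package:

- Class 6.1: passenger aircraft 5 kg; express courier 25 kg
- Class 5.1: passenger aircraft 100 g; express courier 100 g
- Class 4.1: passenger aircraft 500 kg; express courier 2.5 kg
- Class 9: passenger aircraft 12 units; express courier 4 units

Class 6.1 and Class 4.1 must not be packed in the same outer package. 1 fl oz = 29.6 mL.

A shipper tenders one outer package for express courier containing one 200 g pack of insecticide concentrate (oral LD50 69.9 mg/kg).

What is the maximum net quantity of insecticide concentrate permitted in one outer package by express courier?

Insecticide concentrate: oral LD50 69.9 mg/kg ≤ 100 mg/kg → Class 6.1 (Toxic).
The express courier limit for Class 6.1 is 25 kg.

25 kg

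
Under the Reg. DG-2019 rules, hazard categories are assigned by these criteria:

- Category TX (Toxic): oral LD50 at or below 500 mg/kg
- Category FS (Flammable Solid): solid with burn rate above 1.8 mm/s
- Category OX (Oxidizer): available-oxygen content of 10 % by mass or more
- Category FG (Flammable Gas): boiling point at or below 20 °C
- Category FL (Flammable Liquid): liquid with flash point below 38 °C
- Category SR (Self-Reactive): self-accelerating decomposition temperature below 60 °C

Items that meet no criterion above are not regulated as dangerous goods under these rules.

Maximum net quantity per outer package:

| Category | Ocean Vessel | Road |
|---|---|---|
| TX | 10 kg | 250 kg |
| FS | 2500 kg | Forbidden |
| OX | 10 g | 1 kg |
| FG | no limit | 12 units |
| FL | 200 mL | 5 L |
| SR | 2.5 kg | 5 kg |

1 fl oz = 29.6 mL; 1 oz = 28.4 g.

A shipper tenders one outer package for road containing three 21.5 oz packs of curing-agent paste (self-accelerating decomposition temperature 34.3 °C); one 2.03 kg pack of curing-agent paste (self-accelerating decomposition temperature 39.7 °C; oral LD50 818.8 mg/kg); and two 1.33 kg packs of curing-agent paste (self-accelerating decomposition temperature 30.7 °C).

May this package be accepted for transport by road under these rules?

No

Curing-agent paste: self-accelerating decomposition temperature 34.3 °C < 60 °C → Category SR (Self-Reactive).
With self-accelerating decomposition temperature 39.7 °C (< 60 °C), the curing-agent paste falls in Category SR.
Self-accelerating decomposition temperature 30.7 °C meets the Category SR criterion (Self-Reactive), so the curing-agent paste is Category SR.
Category SR net quantity: (three 21.5 oz packs = 1831.8 g) + 2.03 kg + (two 1.33 kg packs = 2.66 kg) = 6521.8 g.
6521.8 g > 5 kg (road limit, Category SR) — over the limit.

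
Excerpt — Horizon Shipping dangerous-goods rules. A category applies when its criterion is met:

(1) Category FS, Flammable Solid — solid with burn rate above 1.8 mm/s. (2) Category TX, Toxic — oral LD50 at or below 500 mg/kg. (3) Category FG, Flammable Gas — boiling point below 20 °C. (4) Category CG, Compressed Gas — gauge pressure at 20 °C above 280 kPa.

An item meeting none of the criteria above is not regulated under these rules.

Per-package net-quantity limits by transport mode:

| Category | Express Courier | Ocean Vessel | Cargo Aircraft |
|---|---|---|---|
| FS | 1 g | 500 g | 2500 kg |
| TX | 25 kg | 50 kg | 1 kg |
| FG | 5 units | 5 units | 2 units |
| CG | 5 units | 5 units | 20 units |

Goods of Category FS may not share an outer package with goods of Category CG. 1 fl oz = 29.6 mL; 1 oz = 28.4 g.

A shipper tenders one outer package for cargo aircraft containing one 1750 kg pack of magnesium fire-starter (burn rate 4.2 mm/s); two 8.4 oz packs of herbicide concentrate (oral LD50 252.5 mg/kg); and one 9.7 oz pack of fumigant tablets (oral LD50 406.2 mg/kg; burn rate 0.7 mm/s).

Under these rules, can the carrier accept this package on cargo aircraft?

Yes

Burn rate 4.2 mm/s meets the Category FS criterion (Flammable Solid), so the magnesium fire-starter is Category FS.
The herbicide concentrate has oral LD50 252.5 mg/kg, which is ≤ 500 mg/kg, so it is Category TX (Toxic).
With oral LD50 406.2 mg/kg (≤ 500 mg/kg), the fumigant tablets fall in Category TX.
Category FS quantity: 1750 kg.
That is within the Category FS cargo aircraft limit of 2500 kg.
Total Category TX: (two 8.4 oz packs = 477.12 g) + (one 9.7 oz pack = 275.48 g) = 752.6 g.
That is within the Category TX cargo aircraft limit of 1 kg.
The segregation rule (Category FS with Category CG) does not apply to Category FS with Category TX.
Every hazard category is within its cargo aircraft limit and no segregation rule is violated.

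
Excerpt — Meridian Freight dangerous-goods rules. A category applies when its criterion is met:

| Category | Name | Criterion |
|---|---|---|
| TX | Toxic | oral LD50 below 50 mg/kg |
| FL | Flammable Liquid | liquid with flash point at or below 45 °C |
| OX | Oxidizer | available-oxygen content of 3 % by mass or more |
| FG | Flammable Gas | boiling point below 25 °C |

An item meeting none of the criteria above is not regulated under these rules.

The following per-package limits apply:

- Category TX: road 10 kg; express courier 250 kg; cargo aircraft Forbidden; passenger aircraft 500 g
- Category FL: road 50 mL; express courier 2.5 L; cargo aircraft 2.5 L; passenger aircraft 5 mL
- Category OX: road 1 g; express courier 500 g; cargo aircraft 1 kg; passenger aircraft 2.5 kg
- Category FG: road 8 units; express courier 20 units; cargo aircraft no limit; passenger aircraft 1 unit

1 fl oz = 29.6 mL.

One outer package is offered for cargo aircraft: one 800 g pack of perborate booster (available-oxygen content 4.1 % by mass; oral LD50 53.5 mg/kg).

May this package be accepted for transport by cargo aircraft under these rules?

Available-oxygen content 4.1 % by mass meets the Category OX criterion (Oxidizer), so the perborate booster is Category OX.
Category OX quantity: 800 g.
800 g ≤ 1 kg (cargo aircraft limit, Category OX) — within limit.

Yes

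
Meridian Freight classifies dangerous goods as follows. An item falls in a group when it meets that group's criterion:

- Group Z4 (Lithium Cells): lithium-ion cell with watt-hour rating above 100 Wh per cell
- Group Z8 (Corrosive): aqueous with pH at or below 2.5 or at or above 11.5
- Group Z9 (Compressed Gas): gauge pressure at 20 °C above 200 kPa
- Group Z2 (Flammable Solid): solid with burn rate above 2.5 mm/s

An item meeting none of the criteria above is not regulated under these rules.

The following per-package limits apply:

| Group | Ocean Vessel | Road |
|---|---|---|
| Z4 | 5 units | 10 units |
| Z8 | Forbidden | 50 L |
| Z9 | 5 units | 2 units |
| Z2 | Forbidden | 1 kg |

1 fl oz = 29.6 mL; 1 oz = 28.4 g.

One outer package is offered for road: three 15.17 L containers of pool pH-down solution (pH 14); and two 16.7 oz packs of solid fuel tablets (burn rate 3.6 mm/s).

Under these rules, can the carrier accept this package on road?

Yes

With pH 14 (≥ 11.5), the pool pH-down solution falls in Group Z8.
The solid fuel tablets have burn rate 3.6 mm/s, which is > 2.5 mm/s, so they are Group Z2 (Flammable Solid).
Group Z2 quantity: two 16.7 oz packs = 948.56 g.
948.56 g ≤ 1 kg (road limit, Group Z2) — within limit.
Group Z8 quantity: three 15.17 L containers = 45.51 L.
45.51 L ≤ 50 L (road limit, Group Z8) — within limit.
Every hazard group is within its road limit and no segregation rule is violated.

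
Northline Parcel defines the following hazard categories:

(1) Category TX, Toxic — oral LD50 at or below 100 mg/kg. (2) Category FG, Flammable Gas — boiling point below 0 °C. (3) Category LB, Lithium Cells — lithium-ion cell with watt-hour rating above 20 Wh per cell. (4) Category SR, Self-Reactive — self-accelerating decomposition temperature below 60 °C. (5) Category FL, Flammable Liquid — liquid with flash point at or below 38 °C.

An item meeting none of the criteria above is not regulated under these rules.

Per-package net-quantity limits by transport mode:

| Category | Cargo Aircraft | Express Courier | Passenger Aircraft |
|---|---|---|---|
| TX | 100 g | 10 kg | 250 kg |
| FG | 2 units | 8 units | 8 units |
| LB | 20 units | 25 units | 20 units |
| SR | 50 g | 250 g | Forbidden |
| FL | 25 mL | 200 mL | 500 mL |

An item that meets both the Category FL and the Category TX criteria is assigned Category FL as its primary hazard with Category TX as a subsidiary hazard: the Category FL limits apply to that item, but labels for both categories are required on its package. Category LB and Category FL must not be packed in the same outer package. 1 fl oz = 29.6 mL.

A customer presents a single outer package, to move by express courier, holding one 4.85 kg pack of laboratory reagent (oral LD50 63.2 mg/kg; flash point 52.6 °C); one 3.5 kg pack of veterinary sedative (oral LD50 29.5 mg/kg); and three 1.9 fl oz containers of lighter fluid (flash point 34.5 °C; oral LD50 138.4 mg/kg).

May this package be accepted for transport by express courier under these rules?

Yes

The laboratory reagent has oral LD50 63.2 mg/kg, which is ≤ 100 mg/kg, so it is Category TX (Toxic).
Veterinary sedative: oral LD50 29.5 mg/kg ≤ 100 mg/kg → Category TX (Toxic).
The lighter fluid has flash point 34.5 °C, which is ≤ 38 °C, so it is Category FL (Flammable Liquid).
Total Category TX: 4.85 kg + 3.5 kg = 8.35 kg.
That is within the Category TX express courier limit of 10 kg.
Category FL quantity: three 1.9 fl oz containers = 168.72 mL.
That is within the Category FL express courier limit of 200 mL.
The segregation rule (Category LB with Category FL) does not apply to Category TX with Category FL.
Every hazard category is within its express courier limit and no segregation rule is violated.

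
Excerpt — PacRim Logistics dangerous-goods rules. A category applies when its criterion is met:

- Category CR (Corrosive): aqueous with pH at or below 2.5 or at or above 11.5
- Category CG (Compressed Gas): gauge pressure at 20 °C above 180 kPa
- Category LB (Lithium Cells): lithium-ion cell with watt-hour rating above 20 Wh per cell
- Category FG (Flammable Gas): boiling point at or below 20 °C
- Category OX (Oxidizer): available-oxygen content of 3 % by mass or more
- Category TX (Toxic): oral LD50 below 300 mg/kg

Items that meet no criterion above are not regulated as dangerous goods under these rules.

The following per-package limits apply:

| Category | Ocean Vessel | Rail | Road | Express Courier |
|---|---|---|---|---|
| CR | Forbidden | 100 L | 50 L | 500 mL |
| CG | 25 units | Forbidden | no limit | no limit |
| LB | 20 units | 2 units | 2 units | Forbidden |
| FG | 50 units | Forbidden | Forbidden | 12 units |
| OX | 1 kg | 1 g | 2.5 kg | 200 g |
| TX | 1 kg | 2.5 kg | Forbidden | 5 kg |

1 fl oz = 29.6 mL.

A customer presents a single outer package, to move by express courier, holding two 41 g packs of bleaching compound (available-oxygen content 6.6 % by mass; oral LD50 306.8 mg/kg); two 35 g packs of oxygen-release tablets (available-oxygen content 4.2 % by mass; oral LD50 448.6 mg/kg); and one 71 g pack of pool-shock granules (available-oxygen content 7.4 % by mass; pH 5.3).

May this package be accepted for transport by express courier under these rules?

No

With available-oxygen content 6.6 % by mass (≥ 3 % by mass), the bleaching compound falls in Category OX.
Available-oxygen content 4.2 % by mass meets the Category OX criterion (Oxidizer), so the oxygen-release tablets are Category OX.
The pool-shock granules have available-oxygen content 7.4 % by mass, which is ≥ 3 % by mass, so they are Category OX (Oxidizer).
Total Category OX: (two 41 g packs = 82 g) + (two 35 g packs = 70 g) + 71 g = 223 g.
That exceeds the Category OX express courier limit of 200 g.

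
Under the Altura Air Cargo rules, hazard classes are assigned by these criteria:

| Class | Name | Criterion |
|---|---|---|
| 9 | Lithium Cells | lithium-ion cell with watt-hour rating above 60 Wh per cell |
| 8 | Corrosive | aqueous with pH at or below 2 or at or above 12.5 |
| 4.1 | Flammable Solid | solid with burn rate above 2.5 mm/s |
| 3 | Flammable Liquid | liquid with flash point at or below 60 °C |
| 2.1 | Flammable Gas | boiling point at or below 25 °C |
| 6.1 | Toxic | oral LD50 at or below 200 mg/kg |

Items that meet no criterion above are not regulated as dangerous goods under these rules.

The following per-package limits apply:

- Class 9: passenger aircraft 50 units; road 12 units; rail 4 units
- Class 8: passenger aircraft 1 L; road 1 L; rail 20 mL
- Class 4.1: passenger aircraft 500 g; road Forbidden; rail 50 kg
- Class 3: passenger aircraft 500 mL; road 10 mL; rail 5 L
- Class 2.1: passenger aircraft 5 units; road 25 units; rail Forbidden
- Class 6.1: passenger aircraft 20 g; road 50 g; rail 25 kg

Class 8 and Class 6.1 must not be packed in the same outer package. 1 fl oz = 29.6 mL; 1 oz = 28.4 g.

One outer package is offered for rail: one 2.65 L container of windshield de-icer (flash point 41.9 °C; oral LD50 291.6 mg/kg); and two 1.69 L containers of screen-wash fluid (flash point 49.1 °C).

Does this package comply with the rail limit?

No

Windshield de-icer: flash point 41.9 °C ≤ 60 °C → Class 3 (Flammable Liquid).
The screen-wash fluid has flash point 49.1 °C, which is ≤ 60 °C, so it is Class 3 (Flammable Liquid).
Total Class 3: 2.65 L + (two 1.69 L containers = 3.38 L) = 6.03 L.
6.03 L exceeds the rail limit of 5 L for Class 3.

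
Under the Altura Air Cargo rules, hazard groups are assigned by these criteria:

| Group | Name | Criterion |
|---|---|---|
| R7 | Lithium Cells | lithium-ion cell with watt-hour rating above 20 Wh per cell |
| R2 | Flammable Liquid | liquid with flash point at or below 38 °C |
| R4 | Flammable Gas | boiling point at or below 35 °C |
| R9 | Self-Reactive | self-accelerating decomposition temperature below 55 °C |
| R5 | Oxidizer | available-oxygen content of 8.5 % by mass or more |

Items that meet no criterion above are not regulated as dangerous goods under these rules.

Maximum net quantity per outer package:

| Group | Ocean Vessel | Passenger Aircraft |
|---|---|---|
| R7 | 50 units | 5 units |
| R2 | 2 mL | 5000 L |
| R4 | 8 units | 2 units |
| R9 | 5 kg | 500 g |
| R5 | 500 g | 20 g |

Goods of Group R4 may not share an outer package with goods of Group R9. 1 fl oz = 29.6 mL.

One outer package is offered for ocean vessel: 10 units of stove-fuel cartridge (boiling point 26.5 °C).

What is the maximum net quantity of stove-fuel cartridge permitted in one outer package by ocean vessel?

8 units

Stove-fuel cartridge: boiling point 26.5 °C ≤ 35 °C → Group R4 (Flammable Gas).
The ocean vessel limit for Group R4 is 8 units.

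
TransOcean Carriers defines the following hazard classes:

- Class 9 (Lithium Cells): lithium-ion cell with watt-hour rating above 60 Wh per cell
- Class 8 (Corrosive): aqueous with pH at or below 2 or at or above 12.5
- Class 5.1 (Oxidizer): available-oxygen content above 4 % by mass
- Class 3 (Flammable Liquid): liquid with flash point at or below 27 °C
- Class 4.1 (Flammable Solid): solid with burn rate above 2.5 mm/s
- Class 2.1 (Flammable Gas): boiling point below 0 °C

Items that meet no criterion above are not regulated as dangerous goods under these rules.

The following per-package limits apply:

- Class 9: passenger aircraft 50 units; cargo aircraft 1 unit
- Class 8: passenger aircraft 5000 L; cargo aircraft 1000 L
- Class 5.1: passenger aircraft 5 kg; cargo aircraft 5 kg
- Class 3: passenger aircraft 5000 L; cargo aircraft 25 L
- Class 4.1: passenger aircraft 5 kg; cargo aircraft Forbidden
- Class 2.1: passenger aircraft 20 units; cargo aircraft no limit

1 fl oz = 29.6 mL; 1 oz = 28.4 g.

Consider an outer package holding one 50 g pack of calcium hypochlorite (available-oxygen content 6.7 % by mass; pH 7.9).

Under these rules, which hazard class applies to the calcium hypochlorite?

Class 5.1

Calcium hypochlorite: available-oxygen content 6.7 % by mass > 4 % by mass → Class 5.1 (Oxidizer).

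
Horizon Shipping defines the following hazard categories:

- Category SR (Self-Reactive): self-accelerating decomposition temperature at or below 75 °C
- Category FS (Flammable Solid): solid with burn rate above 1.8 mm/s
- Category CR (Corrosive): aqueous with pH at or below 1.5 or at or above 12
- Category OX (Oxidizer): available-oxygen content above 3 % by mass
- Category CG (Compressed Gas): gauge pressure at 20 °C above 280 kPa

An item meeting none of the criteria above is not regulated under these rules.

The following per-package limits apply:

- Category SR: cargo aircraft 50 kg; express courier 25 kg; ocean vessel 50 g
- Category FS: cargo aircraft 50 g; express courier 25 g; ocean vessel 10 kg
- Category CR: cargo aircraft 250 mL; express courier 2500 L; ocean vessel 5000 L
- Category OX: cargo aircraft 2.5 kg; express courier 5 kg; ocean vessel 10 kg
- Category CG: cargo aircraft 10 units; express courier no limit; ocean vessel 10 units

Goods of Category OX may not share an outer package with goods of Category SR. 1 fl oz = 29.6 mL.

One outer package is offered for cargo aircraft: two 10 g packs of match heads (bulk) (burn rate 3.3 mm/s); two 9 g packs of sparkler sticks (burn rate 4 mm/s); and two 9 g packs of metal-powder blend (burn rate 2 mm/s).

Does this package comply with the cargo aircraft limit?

The match heads (bulk) have burn rate 3.3 mm/s, which is > 1.8 mm/s, so they are Category FS (Flammable Solid).
With burn rate 4 mm/s (> 1.8 mm/s), the sparkler sticks fall in Category FS.
The metal-powder blend has burn rate 2 mm/s, which is > 1.8 mm/s, so it is Category FS (Flammable Solid).
Total Category FS: (two 10 g packs = 20 g) + (two 9 g packs = 18 g) + (two 9 g packs = 18 g) = 56 g.
That exceeds the Category FS cargo aircraft limit of 50 g.

No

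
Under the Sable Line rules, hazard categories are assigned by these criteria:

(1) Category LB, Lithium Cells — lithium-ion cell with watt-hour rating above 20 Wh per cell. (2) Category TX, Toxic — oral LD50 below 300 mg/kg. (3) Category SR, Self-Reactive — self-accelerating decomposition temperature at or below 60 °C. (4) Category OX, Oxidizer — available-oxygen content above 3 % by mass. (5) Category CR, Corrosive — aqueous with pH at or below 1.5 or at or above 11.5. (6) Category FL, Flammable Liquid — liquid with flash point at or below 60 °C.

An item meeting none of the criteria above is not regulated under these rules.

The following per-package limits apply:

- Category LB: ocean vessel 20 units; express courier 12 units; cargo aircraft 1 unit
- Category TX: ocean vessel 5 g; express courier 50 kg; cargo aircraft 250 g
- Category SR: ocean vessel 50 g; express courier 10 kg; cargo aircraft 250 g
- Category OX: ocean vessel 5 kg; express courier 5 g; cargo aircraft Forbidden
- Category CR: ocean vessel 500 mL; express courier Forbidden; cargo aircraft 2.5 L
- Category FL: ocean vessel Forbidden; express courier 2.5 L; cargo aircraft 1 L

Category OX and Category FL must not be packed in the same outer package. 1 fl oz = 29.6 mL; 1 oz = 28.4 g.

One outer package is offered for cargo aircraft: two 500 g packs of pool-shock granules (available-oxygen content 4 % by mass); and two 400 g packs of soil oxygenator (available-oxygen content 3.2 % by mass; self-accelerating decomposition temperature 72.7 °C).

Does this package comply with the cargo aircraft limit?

Available-oxygen content 4 % by mass meets the Category OX criterion (Oxidizer), so the pool-shock granules are Category OX.
The soil oxygenator has available-oxygen content 3.2 % by mass, which is > 3 % by mass, so it is Category OX (Oxidizer).
Total Category OX: (two 500 g packs = 1 kg) + (two 400 g packs = 800 g) = 1.8 kg.
By cargo aircraft, Category OX is Forbidden regardless of quantity.

No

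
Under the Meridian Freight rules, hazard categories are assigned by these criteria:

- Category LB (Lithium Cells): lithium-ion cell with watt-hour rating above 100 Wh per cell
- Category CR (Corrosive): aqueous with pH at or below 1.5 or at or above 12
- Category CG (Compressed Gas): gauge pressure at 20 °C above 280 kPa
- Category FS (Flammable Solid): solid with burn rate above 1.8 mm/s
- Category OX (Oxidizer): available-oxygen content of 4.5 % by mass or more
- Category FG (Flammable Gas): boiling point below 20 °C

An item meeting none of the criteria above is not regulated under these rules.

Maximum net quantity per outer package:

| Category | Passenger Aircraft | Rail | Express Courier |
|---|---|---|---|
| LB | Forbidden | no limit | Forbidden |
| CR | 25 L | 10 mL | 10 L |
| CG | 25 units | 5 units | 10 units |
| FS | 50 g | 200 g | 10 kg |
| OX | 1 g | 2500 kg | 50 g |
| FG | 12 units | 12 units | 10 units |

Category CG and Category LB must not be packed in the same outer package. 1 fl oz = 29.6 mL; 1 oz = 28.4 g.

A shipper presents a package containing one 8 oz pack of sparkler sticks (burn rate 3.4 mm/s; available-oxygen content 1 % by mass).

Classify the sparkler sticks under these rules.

Burn rate 3.4 mm/s meets the Category FS criterion (Flammable Solid), so the sparkler sticks are Category FS.

Category FS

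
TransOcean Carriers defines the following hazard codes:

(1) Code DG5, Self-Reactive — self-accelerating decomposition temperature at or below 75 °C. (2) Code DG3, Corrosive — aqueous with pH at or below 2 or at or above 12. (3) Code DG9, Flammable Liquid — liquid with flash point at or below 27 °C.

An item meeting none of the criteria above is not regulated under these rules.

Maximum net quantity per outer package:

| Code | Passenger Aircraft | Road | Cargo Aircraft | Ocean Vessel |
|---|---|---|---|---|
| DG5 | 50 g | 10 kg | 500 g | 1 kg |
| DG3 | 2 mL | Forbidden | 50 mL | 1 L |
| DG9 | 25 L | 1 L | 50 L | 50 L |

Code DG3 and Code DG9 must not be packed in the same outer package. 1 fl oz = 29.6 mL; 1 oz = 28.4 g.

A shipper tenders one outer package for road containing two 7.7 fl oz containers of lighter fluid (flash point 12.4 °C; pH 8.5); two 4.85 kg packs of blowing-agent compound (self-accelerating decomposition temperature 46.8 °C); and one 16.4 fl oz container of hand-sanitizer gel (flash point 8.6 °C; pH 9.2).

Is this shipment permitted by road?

Lighter fluid: flash point 12.4 °C ≤ 27 °C → Code DG9 (Flammable Liquid).
With self-accelerating decomposition temperature 46.8 °C (≤ 75 °C), the blowing-agent compound falls in Code DG5.
The hand-sanitizer gel has flash point 8.6 °C, which is ≤ 27 °C, so it is Code DG9 (Flammable Liquid).
Total Code DG9: (two 7.7 fl oz containers = 455.84 mL) + (one 16.4 fl oz container = 485.44 mL) = 941.28 mL.
941.28 mL is within the road limit of 1 L for Code DG9.
Code DG5 quantity: two 4.85 kg packs = 9.7 kg.
9.7 kg ≤ 10 kg (road limit, Code DG5) — within limit.
The segregation rule (Code DG3 with Code DG9) does not apply to Code DG9 with Code DG5.
Every hazard code is within its road limit and no segregation rule is violated.

Yes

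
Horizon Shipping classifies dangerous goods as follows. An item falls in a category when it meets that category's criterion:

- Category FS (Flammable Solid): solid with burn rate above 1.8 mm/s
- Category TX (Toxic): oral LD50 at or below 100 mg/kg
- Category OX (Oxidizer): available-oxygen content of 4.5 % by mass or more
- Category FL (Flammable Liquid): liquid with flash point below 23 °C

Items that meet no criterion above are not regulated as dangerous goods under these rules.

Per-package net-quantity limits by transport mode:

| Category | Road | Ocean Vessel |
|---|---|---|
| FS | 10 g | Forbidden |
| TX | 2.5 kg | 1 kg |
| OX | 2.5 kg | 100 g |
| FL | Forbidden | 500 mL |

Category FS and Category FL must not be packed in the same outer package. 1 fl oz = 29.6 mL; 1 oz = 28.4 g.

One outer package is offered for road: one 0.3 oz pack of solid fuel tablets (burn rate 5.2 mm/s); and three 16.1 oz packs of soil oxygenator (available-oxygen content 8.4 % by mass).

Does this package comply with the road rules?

Yes

Solid fuel tablets: burn rate 5.2 mm/s > 1.8 mm/s → Category FS (Flammable Solid).
Soil oxygenator: available-oxygen content 8.4 % by mass ≥ 4.5 % by mass → Category OX (Oxidizer).
Category FS quantity: one 0.3 oz pack = 8.52 g.
8.52 g is within the road limit of 10 g for Category FS.
Category OX quantity: three 16.1 oz packs = 1371.72 g.
1371.72 g ≤ 2.5 kg (road limit, Category OX) — within limit.
The segregation rule (Category FS with Category FL) does not apply to Category FS with Category OX.
Every hazard category is within its road limit and no segregation rule is violated.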